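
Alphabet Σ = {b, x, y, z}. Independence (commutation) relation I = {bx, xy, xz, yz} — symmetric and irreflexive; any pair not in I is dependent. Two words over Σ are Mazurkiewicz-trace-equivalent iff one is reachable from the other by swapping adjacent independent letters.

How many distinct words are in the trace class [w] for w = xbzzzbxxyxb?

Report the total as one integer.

330

piece 0:x — minimal
piece 1:b — minimal
piece 2:z rests on {1:b}
piece 3:z rests on {2:z}
piece 4:z rests on {3:z}
piece 5:b rests on {4:z}
piece 6:x rests on {0:x}
piece 7:x rests on {6:x}
piece 8:y rests on {5:b}
piece 9:x rests on {7:x}
piece 10:b rests on {8:y}
minimal pieces: {0:x, 1:b}
ways to finish when only these pieces remain (= sum over removing one remaining piece with nothing left below it):
  1 left: {9}→1  {10}→1
  2 left: {7,9}→1  {8,10}→1  {9,10}→2
  3 left: {5,8,10}→1  {6,7,9}→1  {7,9,10}→3  {8,9,10}→3
  4 left: {0,6,7,9}→1  {4,5,8,10}→1  {5,8,9,10}→4  {6,7,9,10}→4  {7,8,9,10}→6
  5 left: {0,6,7,9,10}→5  {3,4,5,8,10}→1  {4,5,8,9,10}→5  {5,7,8,9,10}→10  {6,7,8,9,10}→10
  6 left: {0,6,7,8,9,10}→15  {2,3,4,5,8,10}→1  {3,4,5,8,9,10}→6  {4,5,7,8,9,10}→15  {5,6,7,8,9,10}→20
  7 left: {0,5,6,7,8,9,10}→35  {1,2,3,4,5,8,10}→1  {2,3,4,5,8,9,10}→7  {3,4,5,7,8,9,10}→21  {4,5,6,7,8,9,10}→35
  8 left: {0,4,5,6,7,8,9,10}→70  {1,2,3,4,5,8,9,10}→8  {2,3,4,5,7,8,9,10}→28  {3,4,5,6,7,8,9,10}→56
  9 left: {0,3,4,5,6,7,8,9,10}→126  {1,2,3,4,5,7,8,9,10}→36  {2,3,4,5,6,7,8,9,10}→84
  placing 0:x first → 120 extensions
  placing 1:b first → 210 extensions
total linear extensions = 330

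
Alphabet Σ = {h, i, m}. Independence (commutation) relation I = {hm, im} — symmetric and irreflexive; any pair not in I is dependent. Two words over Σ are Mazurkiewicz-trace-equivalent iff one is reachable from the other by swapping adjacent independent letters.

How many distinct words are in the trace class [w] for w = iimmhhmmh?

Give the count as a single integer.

0(i) covers ∅
1(i) covers 0:i
2(m) covers ∅
3(m) covers 2:m
4(h) covers 1:i
5(h) covers 4:h
6(m) covers 3:m
7(m) covers 6:m
8(h) covers 5:h
floor of heap: 0:i, 2:m
completions by unplaced set U, small U first (add the entries for U minus each lowest piece of U):
  |U|=1: {7}:1  {8}:1
  |U|=2: {5,8}:1  {6,7}:1  {7,8}:2
  |U|=3: {3,6,7}:1  {4,5,8}:1  {5,7,8}:3  {6,7,8}:3
  |U|=4: {1,4,5,8}:1  {2,3,6,7}:1  {3,6,7,8}:4  {4,5,7,8}:4  {5,6,7,8}:6
  |U|=5: {0,1,4,5,8}:1  {1,4,5,7,8}:5  {2,3,6,7,8}:5  {3,5,6,7,8}:10  {4,5,6,7,8}:10
  |U|=6: {0,1,4,5,7,8}:6  {1,4,5,6,7,8}:15  {2,3,5,6,7,8}:15  {3,4,5,6,7,8}:20
  |U|=7: {0,1,4,5,6,7,8}:21  {1,3,4,5,6,7,8}:35  {2,3,4,5,6,7,8}:35
  start at 0(i): 70
  start at 2(m): 56
sum over floor = 126

126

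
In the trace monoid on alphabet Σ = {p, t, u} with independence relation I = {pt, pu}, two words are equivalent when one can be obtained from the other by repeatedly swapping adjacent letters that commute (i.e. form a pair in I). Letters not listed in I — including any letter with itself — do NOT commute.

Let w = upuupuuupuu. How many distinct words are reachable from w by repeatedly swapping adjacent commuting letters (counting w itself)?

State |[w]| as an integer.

#0=u has no predecessor
#1=p has no predecessor
#2=u depends on [0:u]
#3=u depends on [2:u]
#4=p depends on [1:p]
#5=u depends on [3:u]
#6=u depends on [5:u]
#7=u depends on [6:u]
#8=p depends on [4:p]
#9=u depends on [7:u]
#10=u depends on [9:u]
sources: [0:u, 1:p]
N(rest) = Σ N(rest − s) over sources s of rest; N(one piece) = 1:
  size 1 → [8]=1  [10]=1
  size 2 → [4,8]=1  [8,10]=2  [9,10]=1
  size 3 → [1,4,8]=1  [4,8,10]=3  [7,9,10]=1  [8,9,10]=3
  size 4 → [1,4,8,10]=4  [4,8,9,10]=6  [6,7,9,10]=1  [7,8,9,10]=4
  size 5 → [1,4,8,9,10]=10  [4,7,8,9,10]=10  [5,6,7,9,10]=1  [6,7,8,9,10]=5
  size 6 → [1,4,7,8,9,10]=20  [3,5,6,7,9,10]=1  [4,6,7,8,9,10]=15  [5,6,7,8,9,10]=6
  size 7 → [1,4,6,7,8,9,10]=35  [2,3,5,6,7,9,10]=1  [3,5,6,7,8,9,10]=7  [4,5,6,7,8,9,10]=21
  size 8 → [0,2,3,5,6,7,9,10]=1  [1,4,5,6,7,8,9,10]=56  [2,3,5,6,7,8,9,10]=8  [3,4,5,6,7,8,9,10]=28
  size 9 → [0,2,3,5,6,7,8,9,10]=9  [1,3,4,5,6,7,8,9,10]=84  [2,3,4,5,6,7,8,9,10]=36
  first=0(u) contributes 120
  first=1(p) contributes 45
|[w]| = 165

165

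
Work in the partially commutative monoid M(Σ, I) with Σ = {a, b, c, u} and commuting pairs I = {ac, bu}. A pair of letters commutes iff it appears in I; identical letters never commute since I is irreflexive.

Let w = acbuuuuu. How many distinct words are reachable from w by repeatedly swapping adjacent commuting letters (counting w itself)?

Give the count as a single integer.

12

piece 0:a — minimal
piece 1:c — minimal
piece 2:b rests on {0:a, 1:c}
piece 3:u rests on {0:a, 1:c}
piece 4:u rests on {3:u}
piece 5:u rests on {4:u}
piece 6:u rests on {5:u}
piece 7:u rests on {6:u}
minimal pieces: {0:a, 1:c}
ways to finish when only these pieces remain (= sum over removing one remaining piece with nothing left below it):
  1 left: {2}→1  {7}→1
  2 left: {2,7}→2  {6,7}→1
  3 left: {2,6,7}→3  {5,6,7}→1
  4 left: {2,5,6,7}→4  {4,5,6,7}→1
  5 left: {2,4,5,6,7}→5  {3,4,5,6,7}→1
  6 left: {2,3,4,5,6,7}→6
  placing 0:a first → 6 extensions
  placing 1:c first → 6 extensions
total linear extensions = 12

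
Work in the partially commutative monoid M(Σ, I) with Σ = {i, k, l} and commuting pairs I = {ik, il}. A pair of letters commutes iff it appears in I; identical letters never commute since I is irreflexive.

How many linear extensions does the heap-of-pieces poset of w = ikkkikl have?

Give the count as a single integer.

21

drop 0:i onto floor
drop 1:k onto floor
drop 2:k onto {1:k}
drop 3:k onto {2:k}
drop 4:i onto {0:i}
drop 5:k onto {3:k}
drop 6:l onto {5:k}
ground layer = {0:i, 1:k}
drop-orders for the pieces not yet dropped (sum over which currently-grounded one goes next):
  1 to go: {4} 1  {6} 1
  2 to go: {0,4} 1  {4,6} 2  {5,6} 1
  3 to go: {0,4,6} 3  {3,5,6} 1  {4,5,6} 3
  4 to go: {0,4,5,6} 6  {2,3,5,6} 1  {3,4,5,6} 4
  5 to go: {0,3,4,5,6} 10  {1,2,3,5,6} 1  {2,3,4,5,6} 5
  if 0:i drops first: 6 orders
  if 1:k drops first: 15 orders
heap linearizations: 21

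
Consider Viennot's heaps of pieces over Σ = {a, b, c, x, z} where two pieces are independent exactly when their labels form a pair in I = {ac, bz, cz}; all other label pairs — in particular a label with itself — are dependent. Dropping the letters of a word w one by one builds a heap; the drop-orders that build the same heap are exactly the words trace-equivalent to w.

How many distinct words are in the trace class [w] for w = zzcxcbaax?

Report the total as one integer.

drop 0:z onto floor
drop 1:z onto {0:z}
drop 2:c onto floor
drop 3:x onto {1:z, 2:c}
drop 4:c onto {3:x}
drop 5:b onto {4:c}
drop 6:a onto {5:b}
drop 7:a onto {6:a}
drop 8:x onto {7:a}
ground layer = {0:z, 2:c}
drop-orders for the pieces not yet dropped (sum over which currently-grounded one goes next):
  1 to go: {8} 1
  2 to go: {7,8} 1
  3 to go: {6,7,8} 1
  4 to go: {5,6,7,8} 1
  5 to go: {4,5,6,7,8} 1
  6 to go: {3,4,5,6,7,8} 1
  7 to go: {1,3,4,5,6,7,8} 1  {2,3,4,5,6,7,8} 1
  if 0:z drops first: 2 orders
  if 2:c drops first: 1 orders
heap linearizations: 3

3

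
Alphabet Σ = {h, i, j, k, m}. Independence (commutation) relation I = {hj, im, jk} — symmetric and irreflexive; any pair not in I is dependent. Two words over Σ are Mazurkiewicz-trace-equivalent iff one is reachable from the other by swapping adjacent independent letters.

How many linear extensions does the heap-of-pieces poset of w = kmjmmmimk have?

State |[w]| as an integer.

#0=k has no predecessor
#1=m depends on [0:k]
#2=j depends on [1:m]
#3=m depends on [2:j]
#4=m depends on [3:m]
#5=m depends on [4:m]
#6=i depends on [2:j]
#7=m depends on [5:m]
#8=k depends on [6:i, 7:m]
sources: [0:k]
N(rest) = Σ N(rest − s) over sources s of rest; N(one piece) = 1:
  size 1 → [8]=1
  size 2 → [6,8]=1  [7,8]=1
  size 3 → [5,7,8]=1  [6,7,8]=2
  size 4 → [4,5,7,8]=1  [5,6,7,8]=3
  size 5 → [3,4,5,7,8]=1  [4,5,6,7,8]=4
  size 6 → [3,4,5,6,7,8]=5
  size 7 → [2,3,4,5,6,7,8]=5
  first=0(k) contributes 5

5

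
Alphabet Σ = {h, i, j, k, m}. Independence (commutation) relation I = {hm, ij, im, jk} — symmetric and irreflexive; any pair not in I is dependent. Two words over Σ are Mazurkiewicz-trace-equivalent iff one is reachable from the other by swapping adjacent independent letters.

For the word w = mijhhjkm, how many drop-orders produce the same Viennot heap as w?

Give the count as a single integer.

6

#0=m has no predecessor
#1=i has no predecessor
#2=j depends on [0:m]
#3=h depends on [1:i, 2:j]
#4=h depends on [3:h]
#5=j depends on [4:h]
#6=k depends on [4:h]
#7=m depends on [5:j, 6:k]
sources: [0:m, 1:i]
N(rest) = Σ N(rest − s) over sources s of rest; N(one piece) = 1:
  size 1 → [7]=1
  size 2 → [5,7]=1  [6,7]=1
  size 3 → [5,6,7]=2
  size 4 → [4,5,6,7]=2
  size 5 → [3,4,5,6,7]=2
  size 6 → [1,3,4,5,6,7]=2  [2,3,4,5,6,7]=2
  first=0(m) contributes 4
  first=1(i) contributes 2
|[w]| = 6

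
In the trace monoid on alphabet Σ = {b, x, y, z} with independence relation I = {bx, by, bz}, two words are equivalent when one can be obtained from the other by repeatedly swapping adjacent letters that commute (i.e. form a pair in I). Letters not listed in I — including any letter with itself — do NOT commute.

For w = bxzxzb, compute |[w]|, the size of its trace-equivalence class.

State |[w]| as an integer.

0(b) covers ∅
1(x) covers ∅
2(z) covers 1:x
3(x) covers 2:z
4(z) covers 3:x
5(b) covers 0:b
floor of heap: 0:b, 1:x
completions by unplaced set U, small U first (add the entries for U minus each lowest piece of U):
  |U|=1: {4}:1  {5}:1
  |U|=2: {0,5}:1  {3,4}:1  {4,5}:2
  |U|=3: {0,4,5}:3  {2,3,4}:1  {3,4,5}:3
  |U|=4: {0,3,4,5}:6  {1,2,3,4}:1  {2,3,4,5}:4
  start at 0(b): 5
  start at 1(x): 10
sum over floor = 15

15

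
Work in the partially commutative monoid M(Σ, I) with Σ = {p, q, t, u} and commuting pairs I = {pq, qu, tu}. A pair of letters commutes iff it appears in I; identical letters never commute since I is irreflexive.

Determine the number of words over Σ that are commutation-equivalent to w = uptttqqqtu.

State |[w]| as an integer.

8

0(u) covers ∅
1(p) covers 0:u
2(t) covers 1:p
3(t) covers 2:t
4(t) covers 3:t
5(q) covers 4:t
6(q) covers 5:q
7(q) covers 6:q
8(t) covers 7:q
9(u) covers 1:p
floor of heap: 0:u
completions by unplaced set U, small U first (add the entries for U minus each lowest piece of U):
  |U|=1: {8}:1  {9}:1
  |U|=2: {7,8}:1  {8,9}:2
  |U|=3: {6,7,8}:1  {7,8,9}:3
  |U|=4: {5,6,7,8}:1  {6,7,8,9}:4
  |U|=5: {4,5,6,7,8}:1  {5,6,7,8,9}:5
  |U|=6: {3,4,5,6,7,8}:1  {4,5,6,7,8,9}:6
  |U|=7: {2,3,4,5,6,7,8}:1  {3,4,5,6,7,8,9}:7
  |U|=8: {2,3,4,5,6,7,8,9}:8
  start at 0(u): 8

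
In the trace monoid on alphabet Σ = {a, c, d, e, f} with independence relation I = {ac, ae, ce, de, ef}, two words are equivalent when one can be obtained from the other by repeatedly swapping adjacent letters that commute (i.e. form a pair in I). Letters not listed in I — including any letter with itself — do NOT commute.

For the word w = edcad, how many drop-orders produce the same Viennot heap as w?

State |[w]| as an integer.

0(e) covers ∅
1(d) covers ∅
2(c) covers 1:d
3(a) covers 1:d
4(d) covers 2:c, 3:a
floor of heap: 0:e, 1:d
completions by unplaced set U, small U first (add the entries for U minus each lowest piece of U):
  |U|=1: {0}:1  {4}:1
  |U|=2: {0,4}:2  {2,4}:1  {3,4}:1
  |U|=3: {0,2,4}:3  {0,3,4}:3  {2,3,4}:2
  start at 0(e): 2
  start at 1(d): 8
sum over floor = 10

10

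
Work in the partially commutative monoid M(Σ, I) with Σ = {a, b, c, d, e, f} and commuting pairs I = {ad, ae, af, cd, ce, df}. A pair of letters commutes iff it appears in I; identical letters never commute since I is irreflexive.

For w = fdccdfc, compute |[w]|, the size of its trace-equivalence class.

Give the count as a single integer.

0(f) covers ∅
1(d) covers ∅
2(c) covers 0:f
3(c) covers 2:c
4(d) covers 1:d
5(f) covers 3:c
6(c) covers 5:f
floor of heap: 0:f, 1:d
completions by unplaced set U, small U first (add the entries for U minus each lowest piece of U):
  |U|=1: {4}:1  {6}:1
  |U|=2: {1,4}:1  {4,6}:2  {5,6}:1
  |U|=3: {1,4,6}:3  {3,5,6}:1  {4,5,6}:3
  |U|=4: {1,4,5,6}:6  {2,3,5,6}:1  {3,4,5,6}:4
  |U|=5: {0,2,3,5,6}:1  {1,3,4,5,6}:10  {2,3,4,5,6}:5
  start at 0(f): 15
  start at 1(d): 6
sum over floor = 21

21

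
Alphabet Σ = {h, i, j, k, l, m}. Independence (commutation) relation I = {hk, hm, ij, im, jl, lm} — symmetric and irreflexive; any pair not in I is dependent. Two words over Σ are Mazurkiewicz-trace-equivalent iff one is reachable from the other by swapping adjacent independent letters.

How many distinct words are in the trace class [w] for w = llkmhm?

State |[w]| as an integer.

#0=l has no predecessor
#1=l depends on [0:l]
#2=k depends on [1:l]
#3=m depends on [2:k]
#4=h depends on [1:l]
#5=m depends on [3:m]
sources: [0:l]
N(rest) = Σ N(rest − s) over sources s of rest; N(one piece) = 1:
  size 1 → [4]=1  [5]=1
  size 2 → [3,5]=1  [4,5]=2
  size 3 → [2,3,5]=1  [3,4,5]=3
  size 4 → [2,3,4,5]=4
  first=0(l) contributes 4

4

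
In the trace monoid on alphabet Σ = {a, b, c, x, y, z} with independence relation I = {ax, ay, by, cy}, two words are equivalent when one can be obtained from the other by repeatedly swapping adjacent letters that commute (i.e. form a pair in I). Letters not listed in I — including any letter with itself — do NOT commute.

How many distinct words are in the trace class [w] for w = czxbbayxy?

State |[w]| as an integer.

10

drop 0:c onto floor
drop 1:z onto {0:c}
drop 2:x onto {1:z}
drop 3:b onto {2:x}
drop 4:b onto {3:b}
drop 5:a onto {4:b}
drop 6:y onto {2:x}
drop 7:x onto {4:b, 6:y}
drop 8:y onto {7:x}
ground layer = {0:c}
drop-orders for the pieces not yet dropped (sum over which currently-grounded one goes next):
  1 to go: {5} 1  {8} 1
  2 to go: {5,8} 2  {7,8} 1
  3 to go: {5,7,8} 3  {6,7,8} 1
  4 to go: {4,5,7,8} 3  {5,6,7,8} 4
  5 to go: {3,4,5,7,8} 3  {4,5,6,7,8} 7
  6 to go: {3,4,5,6,7,8} 10
  7 to go: {2,3,4,5,6,7,8} 10
  if 0:c drops first: 10 orders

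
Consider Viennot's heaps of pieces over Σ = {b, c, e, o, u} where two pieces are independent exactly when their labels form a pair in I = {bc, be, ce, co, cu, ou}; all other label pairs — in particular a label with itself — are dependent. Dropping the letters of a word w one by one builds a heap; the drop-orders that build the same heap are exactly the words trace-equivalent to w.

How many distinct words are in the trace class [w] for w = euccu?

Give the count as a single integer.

10

drop 0:e onto floor
drop 1:u onto {0:e}
drop 2:c onto floor
drop 3:c onto {2:c}
drop 4:u onto {1:u}
ground layer = {0:e, 2:c}
drop-orders for the pieces not yet dropped (sum over which currently-grounded one goes next):
  1 to go: {3} 1  {4} 1
  2 to go: {1,4} 1  {2,3} 1  {3,4} 2
  3 to go: {0,1,4} 1  {1,3,4} 3  {2,3,4} 3
  if 0:e drops first: 6 orders
  if 2:c drops first: 4 orders
heap linearizations: 10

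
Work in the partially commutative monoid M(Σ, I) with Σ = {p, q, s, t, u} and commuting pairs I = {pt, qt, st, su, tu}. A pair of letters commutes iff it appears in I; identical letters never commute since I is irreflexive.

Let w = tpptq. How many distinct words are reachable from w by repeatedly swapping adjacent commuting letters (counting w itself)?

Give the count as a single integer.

drop 0:t onto floor
drop 1:p onto floor
drop 2:p onto {1:p}
drop 3:t onto {0:t}
drop 4:q onto {2:p}
ground layer = {0:t, 1:p}
drop-orders for the pieces not yet dropped (sum over which currently-grounded one goes next):
  1 to go: {3} 1  {4} 1
  2 to go: {0,3} 1  {2,4} 1  {3,4} 2
  3 to go: {0,3,4} 3  {1,2,4} 1  {2,3,4} 3
  if 0:t drops first: 4 orders
  if 1:p drops first: 6 orders
heap linearizations: 10

10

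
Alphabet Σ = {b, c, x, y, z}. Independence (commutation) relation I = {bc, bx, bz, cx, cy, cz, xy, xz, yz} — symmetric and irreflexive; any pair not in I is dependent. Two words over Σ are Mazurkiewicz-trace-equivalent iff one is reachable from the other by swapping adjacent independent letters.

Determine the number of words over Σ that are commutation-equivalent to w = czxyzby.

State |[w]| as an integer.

#0=c has no predecessor
#1=z has no predecessor
#2=x has no predecessor
#3=y has no predecessor
#4=z depends on [1:z]
#5=b depends on [3:y]
#6=y depends on [5:b]
sources: [0:c, 1:z, 2:x, 3:y]
N(rest) = Σ N(rest − s) over sources s of rest; N(one piece) = 1:
  size 1 → [0]=1  [2]=1  [4]=1  [6]=1
  size 2 → [0,2]=2  [0,4]=2  [0,6]=2  [1,4]=1  [2,4]=2  [2,6]=2  [4,6]=2  [5,6]=1
  size 3 → [0,1,4]=3  [0,2,4]=6  [0,2,6]=6  [0,4,6]=6  [0,5,6]=3  [1,2,4]=3  [1,4,6]=3  [2,4,6]=6  [2,5,6]=3  [3,5,6]=1  [4,5,6]=3
  size 4 → [0,1,2,4]=12  [0,1,4,6]=12  [0,2,4,6]=24  [0,2,5,6]=12  [0,3,5,6]=4  [0,4,5,6]=12  [1,2,4,6]=12  [1,4,5,6]=6  [2,3,5,6]=4  [2,4,5,6]=12  [3,4,5,6]=4
  size 5 → [0,1,2,4,6]=60  [0,1,4,5,6]=30  [0,2,3,5,6]=20  [0,2,4,5,6]=60  [0,3,4,5,6]=20  [1,2,4,5,6]=30  [1,3,4,5,6]=10  [2,3,4,5,6]=20
  first=0(c) contributes 60
  first=1(z) contributes 120
  first=2(x) contributes 60
  first=3(y) contributes 180
|[w]| = 420

420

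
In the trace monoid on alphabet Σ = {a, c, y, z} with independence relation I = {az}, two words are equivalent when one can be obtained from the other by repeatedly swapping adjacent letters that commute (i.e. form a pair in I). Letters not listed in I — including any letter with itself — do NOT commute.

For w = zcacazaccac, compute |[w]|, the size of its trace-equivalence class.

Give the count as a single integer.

3

0(z) covers ∅
1(c) covers 0:z
2(a) covers 1:c
3(c) covers 2:a
4(a) covers 3:c
5(z) covers 3:c
6(a) covers 4:a
7(c) covers 5:z, 6:a
8(c) covers 7:c
9(a) covers 8:c
10(c) covers 9:a
floor of heap: 0:z
completions by unplaced set U, small U first (add the entries for U minus each lowest piece of U):
  |U|=1: {10}:1
  |U|=2: {9,10}:1
  |U|=3: {8,9,10}:1
  |U|=4: {7,8,9,10}:1
  |U|=5: {5,7,8,9,10}:1  {6,7,8,9,10}:1
  |U|=6: {4,6,7,8,9,10}:1  {5,6,7,8,9,10}:2
  |U|=7: {4,5,6,7,8,9,10}:3
  |U|=8: {3,4,5,6,7,8,9,10}:3
  |U|=9: {2,3,4,5,6,7,8,9,10}:3
  start at 0(z): 3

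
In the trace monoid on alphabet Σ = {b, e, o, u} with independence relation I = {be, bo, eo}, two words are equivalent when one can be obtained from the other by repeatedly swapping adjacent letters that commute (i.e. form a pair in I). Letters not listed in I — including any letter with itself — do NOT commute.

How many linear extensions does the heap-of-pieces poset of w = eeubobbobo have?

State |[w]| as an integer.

35

drop 0:e onto floor
drop 1:e onto {0:e}
drop 2:u onto {1:e}
drop 3:b onto {2:u}
drop 4:o onto {2:u}
drop 5:b onto {3:b}
drop 6:b onto {5:b}
drop 7:o onto {4:o}
drop 8:b onto {6:b}
drop 9:o onto {7:o}
ground layer = {0:e}
drop-orders for the pieces not yet dropped (sum over which currently-grounded one goes next):
  1 to go: {8} 1  {9} 1
  2 to go: {6,8} 1  {7,9} 1  {8,9} 2
  3 to go: {4,7,9} 1  {5,6,8} 1  {6,8,9} 3  {7,8,9} 3
  4 to go: {3,5,6,8} 1  {4,7,8,9} 4  {5,6,8,9} 4  {6,7,8,9} 6
  5 to go: {3,5,6,8,9} 5  {4,6,7,8,9} 10  {5,6,7,8,9} 10
  6 to go: {3,5,6,7,8,9} 15  {4,5,6,7,8,9} 20
  7 to go: {3,4,5,6,7,8,9} 35
  8 to go: {2,3,4,5,6,7,8,9} 35
  if 0:e drops first: 35 orders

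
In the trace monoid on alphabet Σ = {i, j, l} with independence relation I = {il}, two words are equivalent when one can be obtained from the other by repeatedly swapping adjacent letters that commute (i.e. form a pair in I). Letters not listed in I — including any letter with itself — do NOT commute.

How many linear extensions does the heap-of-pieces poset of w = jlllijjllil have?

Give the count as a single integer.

16

#0=j has no predecessor
#1=l depends on [0:j]
#2=l depends on [1:l]
#3=l depends on [2:l]
#4=i depends on [0:j]
#5=j depends on [3:l, 4:i]
#6=j depends on [5:j]
#7=l depends on [6:j]
#8=l depends on [7:l]
#9=i depends on [6:j]
#10=l depends on [8:l]
sources: [0:j]
N(rest) = Σ N(rest − s) over sources s of rest; N(one piece) = 1:
  size 1 → [9]=1  [10]=1
  size 2 → [8,10]=1  [9,10]=2
  size 3 → [7,8,10]=1  [8,9,10]=3
  size 4 → [7,8,9,10]=4
  size 5 → [6,7,8,9,10]=4
  size 6 → [5,6,7,8,9,10]=4
  size 7 → [3,5,6,7,8,9,10]=4  [4,5,6,7,8,9,10]=4
  size 8 → [2,3,5,6,7,8,9,10]=4  [3,4,5,6,7,8,9,10]=8
  size 9 → [1,2,3,5,6,7,8,9,10]=4  [2,3,4,5,6,7,8,9,10]=12
  first=0(j) contributes 16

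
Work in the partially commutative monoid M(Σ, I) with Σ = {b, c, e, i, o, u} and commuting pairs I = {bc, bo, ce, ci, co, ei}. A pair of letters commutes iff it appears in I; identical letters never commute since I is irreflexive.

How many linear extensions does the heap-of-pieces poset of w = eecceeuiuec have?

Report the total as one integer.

drop 0:e onto floor
drop 1:e onto {0:e}
drop 2:c onto floor
drop 3:c onto {2:c}
drop 4:e onto {1:e}
drop 5:e onto {4:e}
drop 6:u onto {3:c, 5:e}
drop 7:i onto {6:u}
drop 8:u onto {7:i}
drop 9:e onto {8:u}
drop 10:c onto {8:u}
ground layer = {0:e, 2:c}
drop-orders for the pieces not yet dropped (sum over which currently-grounded one goes next):
  1 to go: {9} 1  {10} 1
  2 to go: {9,10} 2
  3 to go: {8,9,10} 2
  4 to go: {7,8,9,10} 2
  5 to go: {6,7,8,9,10} 2
  6 to go: {3,6,7,8,9,10} 2  {5,6,7,8,9,10} 2
  7 to go: {2,3,6,7,8,9,10} 2  {3,5,6,7,8,9,10} 4  {4,5,6,7,8,9,10} 2
  8 to go: {1,4,5,6,7,8,9,10} 2  {2,3,5,6,7,8,9,10} 6  {3,4,5,6,7,8,9,10} 6
  9 to go: {0,1,4,5,6,7,8,9,10} 2  {1,3,4,5,6,7,8,9,10} 8  {2,3,4,5,6,7,8,9,10} 12
  if 0:e drops first: 20 orders
  if 2:c drops first: 10 orders
heap linearizations: 30

30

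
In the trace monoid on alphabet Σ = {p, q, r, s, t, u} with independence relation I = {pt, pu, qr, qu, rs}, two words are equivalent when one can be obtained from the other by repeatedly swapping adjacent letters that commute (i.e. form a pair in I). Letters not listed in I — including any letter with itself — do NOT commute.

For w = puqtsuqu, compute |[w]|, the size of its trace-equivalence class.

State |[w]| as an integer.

drop 0:p onto floor
drop 1:u onto floor
drop 2:q onto {0:p}
drop 3:t onto {1:u, 2:q}
drop 4:s onto {3:t}
drop 5:u onto {4:s}
drop 6:q onto {4:s}
drop 7:u onto {5:u}
ground layer = {0:p, 1:u}
drop-orders for the pieces not yet dropped (sum over which currently-grounded one goes next):
  1 to go: {6} 1  {7} 1
  2 to go: {5,7} 1  {6,7} 2
  3 to go: {5,6,7} 3
  4 to go: {4,5,6,7} 3
  5 to go: {3,4,5,6,7} 3
  6 to go: {1,3,4,5,6,7} 3  {2,3,4,5,6,7} 3
  if 0:p drops first: 6 orders
  if 1:u drops first: 3 orders
heap linearizations: 9

9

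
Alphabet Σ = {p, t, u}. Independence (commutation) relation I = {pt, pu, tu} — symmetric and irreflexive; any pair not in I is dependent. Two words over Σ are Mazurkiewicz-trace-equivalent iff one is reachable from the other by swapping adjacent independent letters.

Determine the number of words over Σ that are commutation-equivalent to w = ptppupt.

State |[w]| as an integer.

0(p) covers ∅
1(t) covers ∅
2(p) covers 0:p
3(p) covers 2:p
4(u) covers ∅
5(p) covers 3:p
6(t) covers 1:t
floor of heap: 0:p, 1:t, 4:u
completions by unplaced set U, small U first (add the entries for U minus each lowest piece of U):
  |U|=1: {4}:1  {5}:1  {6}:1
  |U|=2: {1,6}:1  {3,5}:1  {4,5}:2  {4,6}:2  {5,6}:2
  |U|=3: {1,4,6}:3  {1,5,6}:3  {2,3,5}:1  {3,4,5}:3  {3,5,6}:3  {4,5,6}:6
  |U|=4: {0,2,3,5}:1  {1,3,5,6}:6  {1,4,5,6}:12  {2,3,4,5}:4  {2,3,5,6}:4  {3,4,5,6}:12
  |U|=5: {0,2,3,4,5}:5  {0,2,3,5,6}:5  {1,2,3,5,6}:10  {1,3,4,5,6}:30  {2,3,4,5,6}:20
  start at 0(p): 60
  start at 1(t): 30
  start at 4(u): 15
sum over floor = 105

105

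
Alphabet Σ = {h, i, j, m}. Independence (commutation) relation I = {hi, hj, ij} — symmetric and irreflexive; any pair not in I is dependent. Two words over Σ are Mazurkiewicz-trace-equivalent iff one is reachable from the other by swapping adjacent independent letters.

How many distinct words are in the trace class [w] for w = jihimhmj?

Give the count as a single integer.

piece 0:j — minimal
piece 1:i — minimal
piece 2:h — minimal
piece 3:i rests on {1:i}
piece 4:m rests on {0:j, 2:h, 3:i}
piece 5:h rests on {4:m}
piece 6:m rests on {5:h}
piece 7:j rests on {6:m}
minimal pieces: {0:j, 1:i, 2:h}
ways to finish when only these pieces remain (= sum over removing one remaining piece with nothing left below it):
  1 left: {7}→1
  2 left: {6,7}→1
  3 left: {5,6,7}→1
  4 left: {4,5,6,7}→1
  5 left: {0,4,5,6,7}→1  {2,4,5,6,7}→1  {3,4,5,6,7}→1
  6 left: {0,2,4,5,6,7}→2  {0,3,4,5,6,7}→2  {1,3,4,5,6,7}→1  {2,3,4,5,6,7}→2
  placing 0:j first → 3 extensions
  placing 1:i first → 6 extensions
  placing 2:h first → 3 extensions
total linear extensions = 12

12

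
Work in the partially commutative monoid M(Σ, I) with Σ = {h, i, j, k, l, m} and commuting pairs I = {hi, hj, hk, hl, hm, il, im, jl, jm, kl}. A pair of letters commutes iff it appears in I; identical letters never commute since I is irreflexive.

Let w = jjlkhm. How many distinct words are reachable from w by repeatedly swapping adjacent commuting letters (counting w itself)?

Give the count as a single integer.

0(j) covers ∅
1(j) covers 0:j
2(l) covers ∅
3(k) covers 1:j
4(h) covers ∅
5(m) covers 2:l, 3:k
floor of heap: 0:j, 2:l, 4:h
completions by unplaced set U, small U first (add the entries for U minus each lowest piece of U):
  |U|=1: {4}:1  {5}:1
  |U|=2: {2,5}:1  {3,5}:1  {4,5}:2
  |U|=3: {1,3,5}:1  {2,3,5}:2  {2,4,5}:3  {3,4,5}:3
  |U|=4: {0,1,3,5}:1  {1,2,3,5}:3  {1,3,4,5}:4  {2,3,4,5}:8
  start at 0(j): 15
  start at 2(l): 5
  start at 4(h): 4
sum over floor = 24

24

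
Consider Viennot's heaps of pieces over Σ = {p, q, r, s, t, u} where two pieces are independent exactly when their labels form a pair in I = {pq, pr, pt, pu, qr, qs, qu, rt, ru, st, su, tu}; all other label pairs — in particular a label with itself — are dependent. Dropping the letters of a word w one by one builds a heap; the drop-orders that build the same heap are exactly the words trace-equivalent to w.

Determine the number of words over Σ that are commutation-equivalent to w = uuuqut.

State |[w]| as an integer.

0(u) covers ∅
1(u) covers 0:u
2(u) covers 1:u
3(q) covers ∅
4(u) covers 2:u
5(t) covers 3:q
floor of heap: 0:u, 3:q
completions by unplaced set U, small U first (add the entries for U minus each lowest piece of U):
  |U|=1: {4}:1  {5}:1
  |U|=2: {2,4}:1  {3,5}:1  {4,5}:2
  |U|=3: {1,2,4}:1  {2,4,5}:3  {3,4,5}:3
  |U|=4: {0,1,2,4}:1  {1,2,4,5}:4  {2,3,4,5}:6
  start at 0(u): 10
  start at 3(q): 5
sum over floor = 15

15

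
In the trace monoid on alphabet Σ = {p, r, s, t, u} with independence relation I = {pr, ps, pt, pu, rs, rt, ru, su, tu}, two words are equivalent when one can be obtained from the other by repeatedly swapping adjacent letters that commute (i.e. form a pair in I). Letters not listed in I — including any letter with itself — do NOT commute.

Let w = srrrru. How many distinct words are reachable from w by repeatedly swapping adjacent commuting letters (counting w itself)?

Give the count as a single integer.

30

piece 0:s — minimal
piece 1:r — minimal
piece 2:r rests on {1:r}
piece 3:r rests on {2:r}
piece 4:r rests on {3:r}
piece 5:u — minimal
minimal pieces: {0:s, 1:r, 5:u}
ways to finish when only these pieces remain (= sum over removing one remaining piece with nothing left below it):
  1 left: {0}→1  {4}→1  {5}→1
  2 left: {0,4}→2  {0,5}→2  {3,4}→1  {4,5}→2
  3 left: {0,3,4}→3  {0,4,5}→6  {2,3,4}→1  {3,4,5}→3
  4 left: {0,2,3,4}→4  {0,3,4,5}→12  {1,2,3,4}→1  {2,3,4,5}→4
  placing 0:s first → 5 extensions
  placing 1:r first → 20 extensions
  placing 5:u first → 5 extensions
total linear extensions = 30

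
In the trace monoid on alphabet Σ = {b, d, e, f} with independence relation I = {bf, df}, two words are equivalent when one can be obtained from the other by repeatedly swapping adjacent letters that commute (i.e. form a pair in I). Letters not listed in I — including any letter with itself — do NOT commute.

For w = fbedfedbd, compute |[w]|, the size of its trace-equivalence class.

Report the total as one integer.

4

#0=f has no predecessor
#1=b has no predecessor
#2=e depends on [0:f, 1:b]
#3=d depends on [2:e]
#4=f depends on [2:e]
#5=e depends on [3:d, 4:f]
#6=d depends on [5:e]
#7=b depends on [6:d]
#8=d depends on [7:b]
sources: [0:f, 1:b]
N(rest) = Σ N(rest − s) over sources s of rest; N(one piece) = 1:
  size 1 → [8]=1
  size 2 → [7,8]=1
  size 3 → [6,7,8]=1
  size 4 → [5,6,7,8]=1
  size 5 → [3,5,6,7,8]=1  [4,5,6,7,8]=1
  size 6 → [3,4,5,6,7,8]=2
  size 7 → [2,3,4,5,6,7,8]=2
  first=0(f) contributes 2
  first=1(b) contributes 2
|[w]| = 4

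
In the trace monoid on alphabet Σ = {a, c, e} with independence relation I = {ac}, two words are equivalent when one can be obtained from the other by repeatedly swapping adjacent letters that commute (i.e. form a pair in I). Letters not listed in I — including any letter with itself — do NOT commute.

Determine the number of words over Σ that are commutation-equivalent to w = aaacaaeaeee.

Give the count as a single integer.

0(a) covers ∅
1(a) covers 0:a
2(a) covers 1:a
3(c) covers ∅
4(a) covers 2:a
5(a) covers 4:a
6(e) covers 3:c, 5:a
7(a) covers 6:e
8(e) covers 7:a
9(e) covers 8:e
10(e) covers 9:e
floor of heap: 0:a, 3:c
completions by unplaced set U, small U first (add the entries for U minus each lowest piece of U):
  |U|=1: {10}:1
  |U|=2: {9,10}:1
  |U|=3: {8,9,10}:1
  |U|=4: {7,8,9,10}:1
  |U|=5: {6,7,8,9,10}:1
  |U|=6: {3,6,7,8,9,10}:1  {5,6,7,8,9,10}:1
  |U|=7: {3,5,6,7,8,9,10}:2  {4,5,6,7,8,9,10}:1
  |U|=8: {2,4,5,6,7,8,9,10}:1  {3,4,5,6,7,8,9,10}:3
  |U|=9: {1,2,4,5,6,7,8,9,10}:1  {2,3,4,5,6,7,8,9,10}:4
  start at 0(a): 5
  start at 3(c): 1
sum over floor = 6

6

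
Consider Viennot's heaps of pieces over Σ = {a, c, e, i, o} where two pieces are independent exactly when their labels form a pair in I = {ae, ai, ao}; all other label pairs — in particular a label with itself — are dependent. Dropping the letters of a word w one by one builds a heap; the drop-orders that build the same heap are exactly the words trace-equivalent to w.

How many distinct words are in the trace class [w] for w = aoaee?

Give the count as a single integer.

10

drop 0:a onto floor
drop 1:o onto floor
drop 2:a onto {0:a}
drop 3:e onto {1:o}
drop 4:e onto {3:e}
ground layer = {0:a, 1:o}
drop-orders for the pieces not yet dropped (sum over which currently-grounded one goes next):
  1 to go: {2} 1  {4} 1
  2 to go: {0,2} 1  {2,4} 2  {3,4} 1
  3 to go: {0,2,4} 3  {1,3,4} 1  {2,3,4} 3
  if 0:a drops first: 4 orders
  if 1:o drops first: 6 orders
heap linearizations: 10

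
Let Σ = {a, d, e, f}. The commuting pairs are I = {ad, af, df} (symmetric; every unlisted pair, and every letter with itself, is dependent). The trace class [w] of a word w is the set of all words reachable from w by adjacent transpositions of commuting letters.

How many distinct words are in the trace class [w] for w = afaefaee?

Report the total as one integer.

0(a) covers ∅
1(f) covers ∅
2(a) covers 0:a
3(e) covers 1:f, 2:a
4(f) covers 3:e
5(a) covers 3:e
6(e) covers 4:f, 5:a
7(e) covers 6:e
floor of heap: 0:a, 1:f
completions by unplaced set U, small U first (add the entries for U minus each lowest piece of U):
  |U|=1: {7}:1
  |U|=2: {6,7}:1
  |U|=3: {4,6,7}:1  {5,6,7}:1
  |U|=4: {4,5,6,7}:2
  |U|=5: {3,4,5,6,7}:2
  |U|=6: {1,3,4,5,6,7}:2  {2,3,4,5,6,7}:2
  start at 0(a): 4
  start at 1(f): 2
sum over floor = 6

6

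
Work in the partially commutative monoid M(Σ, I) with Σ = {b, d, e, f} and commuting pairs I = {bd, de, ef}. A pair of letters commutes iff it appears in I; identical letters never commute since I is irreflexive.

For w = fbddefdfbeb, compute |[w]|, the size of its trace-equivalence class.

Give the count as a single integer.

15

drop 0:f onto floor
drop 1:b onto {0:f}
drop 2:d onto {0:f}
drop 3:d onto {2:d}
drop 4:e onto {1:b}
drop 5:f onto {1:b, 3:d}
drop 6:d onto {5:f}
drop 7:f onto {6:d}
drop 8:b onto {4:e, 7:f}
drop 9:e onto {8:b}
drop 10:b onto {9:e}
ground layer = {0:f}
drop-orders for the pieces not yet dropped (sum over which currently-grounded one goes next):
  1 to go: {10} 1
  2 to go: {9,10} 1
  3 to go: {8,9,10} 1
  4 to go: {4,8,9,10} 1  {7,8,9,10} 1
  5 to go: {4,7,8,9,10} 2  {6,7,8,9,10} 1
  6 to go: {4,6,7,8,9,10} 3  {5,6,7,8,9,10} 1
  7 to go: {3,5,6,7,8,9,10} 1  {4,5,6,7,8,9,10} 4
  8 to go: {1,4,5,6,7,8,9,10} 4  {2,3,5,6,7,8,9,10} 1  {3,4,5,6,7,8,9,10} 5
  9 to go: {1,3,4,5,6,7,8,9,10} 9  {2,3,4,5,6,7,8,9,10} 6
  if 0:f drops first: 15 orders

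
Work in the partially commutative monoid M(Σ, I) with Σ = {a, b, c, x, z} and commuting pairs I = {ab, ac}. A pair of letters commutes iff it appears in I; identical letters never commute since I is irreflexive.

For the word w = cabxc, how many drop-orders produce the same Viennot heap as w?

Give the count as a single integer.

drop 0:c onto floor
drop 1:a onto floor
drop 2:b onto {0:c}
drop 3:x onto {1:a, 2:b}
drop 4:c onto {3:x}
ground layer = {0:c, 1:a}
drop-orders for the pieces not yet dropped (sum over which currently-grounded one goes next):
  1 to go: {4} 1
  2 to go: {3,4} 1
  3 to go: {1,3,4} 1  {2,3,4} 1
  if 0:c drops first: 2 orders
  if 1:a drops first: 1 orders
heap linearizations: 3

3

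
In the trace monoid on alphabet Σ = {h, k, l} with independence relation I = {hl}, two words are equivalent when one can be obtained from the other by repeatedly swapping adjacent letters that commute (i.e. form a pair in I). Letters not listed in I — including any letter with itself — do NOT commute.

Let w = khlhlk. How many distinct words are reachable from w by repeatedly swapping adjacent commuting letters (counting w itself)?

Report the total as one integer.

6

drop 0:k onto floor
drop 1:h onto {0:k}
drop 2:l onto {0:k}
drop 3:h onto {1:h}
drop 4:l onto {2:l}
drop 5:k onto {3:h, 4:l}
ground layer = {0:k}
drop-orders for the pieces not yet dropped (sum over which currently-grounded one goes next):
  1 to go: {5} 1
  2 to go: {3,5} 1  {4,5} 1
  3 to go: {1,3,5} 1  {2,4,5} 1  {3,4,5} 2
  4 to go: {1,3,4,5} 3  {2,3,4,5} 3
  if 0:k drops first: 6 orders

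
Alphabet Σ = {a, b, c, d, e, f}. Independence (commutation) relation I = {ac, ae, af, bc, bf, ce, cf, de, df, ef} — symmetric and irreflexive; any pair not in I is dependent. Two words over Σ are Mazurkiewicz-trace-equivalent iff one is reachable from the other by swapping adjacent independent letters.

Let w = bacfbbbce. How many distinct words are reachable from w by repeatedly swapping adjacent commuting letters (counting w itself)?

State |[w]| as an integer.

252

0(b) covers ∅
1(a) covers 0:b
2(c) covers ∅
3(f) covers ∅
4(b) covers 1:a
5(b) covers 4:b
6(b) covers 5:b
7(c) covers 2:c
8(e) covers 6:b
floor of heap: 0:b, 2:c, 3:f
completions by unplaced set U, small U first (add the entries for U minus each lowest piece of U):
  |U|=1: {3}:1  {7}:1  {8}:1
  |U|=2: {2,7}:1  {3,7}:2  {3,8}:2  {6,8}:1  {7,8}:2
  |U|=3: {2,3,7}:3  {2,7,8}:3  {3,6,8}:3  {3,7,8}:6  {5,6,8}:1  {6,7,8}:3
  |U|=4: {2,3,7,8}:12  {2,6,7,8}:6  {3,5,6,8}:4  {3,6,7,8}:12  {4,5,6,8}:1  {5,6,7,8}:4
  |U|=5: {1,4,5,6,8}:1  {2,3,6,7,8}:30  {2,5,6,7,8}:10  {3,4,5,6,8}:5  {3,5,6,7,8}:20  {4,5,6,7,8}:5
  |U|=6: {0,1,4,5,6,8}:1  {1,3,4,5,6,8}:6  {1,4,5,6,7,8}:6  {2,3,5,6,7,8}:60  {2,4,5,6,7,8}:15  {3,4,5,6,7,8}:30
  |U|=7: {0,1,3,4,5,6,8}:7  {0,1,4,5,6,7,8}:7  {1,2,4,5,6,7,8}:21  {1,3,4,5,6,7,8}:42  {2,3,4,5,6,7,8}:105
  start at 0(b): 168
  start at 2(c): 56
  start at 3(f): 28
sum over floor = 252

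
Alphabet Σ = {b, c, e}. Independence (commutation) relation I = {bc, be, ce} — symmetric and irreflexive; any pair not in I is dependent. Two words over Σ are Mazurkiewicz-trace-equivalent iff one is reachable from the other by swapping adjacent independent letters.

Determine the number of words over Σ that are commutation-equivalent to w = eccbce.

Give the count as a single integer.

drop 0:e onto floor
drop 1:c onto floor
drop 2:c onto {1:c}
drop 3:b onto floor
drop 4:c onto {2:c}
drop 5:e onto {0:e}
ground layer = {0:e, 1:c, 3:b}
drop-orders for the pieces not yet dropped (sum over which currently-grounded one goes next):
  1 to go: {3} 1  {4} 1  {5} 1
  2 to go: {0,5} 1  {2,4} 1  {3,4} 2  {3,5} 2  {4,5} 2
  3 to go: {0,3,5} 3  {0,4,5} 3  {1,2,4} 1  {2,3,4} 3  {2,4,5} 3  {3,4,5} 6
  4 to go: {0,2,4,5} 6  {0,3,4,5} 12  {1,2,3,4} 4  {1,2,4,5} 4  {2,3,4,5} 12
  if 0:e drops first: 20 orders
  if 1:c drops first: 30 orders
  if 3:b drops first: 10 orders
heap linearizations: 60

60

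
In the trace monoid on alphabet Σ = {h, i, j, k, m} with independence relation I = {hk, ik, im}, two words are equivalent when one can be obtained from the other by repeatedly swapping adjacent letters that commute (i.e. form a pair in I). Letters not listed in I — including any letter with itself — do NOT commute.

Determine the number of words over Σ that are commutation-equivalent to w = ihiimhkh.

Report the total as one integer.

#0=i has no predecessor
#1=h depends on [0:i]
#2=i depends on [1:h]
#3=i depends on [2:i]
#4=m depends on [1:h]
#5=h depends on [3:i, 4:m]
#6=k depends on [4:m]
#7=h depends on [5:h]
sources: [0:i]
N(rest) = Σ N(rest − s) over sources s of rest; N(one piece) = 1:
  size 1 → [6]=1  [7]=1
  size 2 → [5,7]=1  [6,7]=2
  size 3 → [3,5,7]=1  [5,6,7]=3
  size 4 → [2,3,5,7]=1  [3,5,6,7]=4  [4,5,6,7]=3
  size 5 → [2,3,5,6,7]=5  [3,4,5,6,7]=7
  size 6 → [2,3,4,5,6,7]=12
  first=0(i) contributes 12

12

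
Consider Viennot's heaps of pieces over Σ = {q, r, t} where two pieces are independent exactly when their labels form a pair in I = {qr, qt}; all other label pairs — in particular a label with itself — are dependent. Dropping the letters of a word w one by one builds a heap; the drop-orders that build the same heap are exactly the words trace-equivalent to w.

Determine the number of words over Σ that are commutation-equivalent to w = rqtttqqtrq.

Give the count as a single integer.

210

#0=r has no predecessor
#1=q has no predecessor
#2=t depends on [0:r]
#3=t depends on [2:t]
#4=t depends on [3:t]
#5=q depends on [1:q]
#6=q depends on [5:q]
#7=t depends on [4:t]
#8=r depends on [7:t]
#9=q depends on [6:q]
sources: [0:r, 1:q]
N(rest) = Σ N(rest − s) over sources s of rest; N(one piece) = 1:
  size 1 → [8]=1  [9]=1
  size 2 → [6,9]=1  [7,8]=1  [8,9]=2
  size 3 → [4,7,8]=1  [5,6,9]=1  [6,8,9]=3  [7,8,9]=3
  size 4 → [1,5,6,9]=1  [3,4,7,8]=1  [4,7,8,9]=4  [5,6,8,9]=4  [6,7,8,9]=6
  size 5 → [1,5,6,8,9]=5  [2,3,4,7,8]=1  [3,4,7,8,9]=5  [4,6,7,8,9]=10  [5,6,7,8,9]=10
  size 6 → [0,2,3,4,7,8]=1  [1,5,6,7,8,9]=15  [2,3,4,7,8,9]=6  [3,4,6,7,8,9]=15  [4,5,6,7,8,9]=20
  size 7 → [0,2,3,4,7,8,9]=7  [1,4,5,6,7,8,9]=35  [2,3,4,6,7,8,9]=21  [3,4,5,6,7,8,9]=35
  size 8 → [0,2,3,4,6,7,8,9]=28  [1,3,4,5,6,7,8,9]=70  [2,3,4,5,6,7,8,9]=56
  first=0(r) contributes 126
  first=1(q) contributes 84
|[w]| = 210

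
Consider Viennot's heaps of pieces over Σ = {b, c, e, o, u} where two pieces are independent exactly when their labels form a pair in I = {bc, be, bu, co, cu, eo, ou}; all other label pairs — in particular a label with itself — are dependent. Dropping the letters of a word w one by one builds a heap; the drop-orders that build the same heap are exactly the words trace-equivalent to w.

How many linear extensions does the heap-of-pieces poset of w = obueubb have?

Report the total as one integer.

piece 0:o — minimal
piece 1:b rests on {0:o}
piece 2:u — minimal
piece 3:e rests on {2:u}
piece 4:u rests on {3:e}
piece 5:b rests on {1:b}
piece 6:b rests on {5:b}
minimal pieces: {0:o, 2:u}
ways to finish when only these pieces remain (= sum over removing one remaining piece with nothing left below it):
  1 left: {4}→1  {6}→1
  2 left: {3,4}→1  {4,6}→2  {5,6}→1
  3 left: {1,5,6}→1  {2,3,4}→1  {3,4,6}→3  {4,5,6}→3
  4 left: {0,1,5,6}→1  {1,4,5,6}→4  {2,3,4,6}→4  {3,4,5,6}→6
  5 left: {0,1,4,5,6}→5  {1,3,4,5,6}→10  {2,3,4,5,6}→10
  placing 0:o first → 20 extensions
  placing 2:u first → 15 extensions
total linear extensions = 35

35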